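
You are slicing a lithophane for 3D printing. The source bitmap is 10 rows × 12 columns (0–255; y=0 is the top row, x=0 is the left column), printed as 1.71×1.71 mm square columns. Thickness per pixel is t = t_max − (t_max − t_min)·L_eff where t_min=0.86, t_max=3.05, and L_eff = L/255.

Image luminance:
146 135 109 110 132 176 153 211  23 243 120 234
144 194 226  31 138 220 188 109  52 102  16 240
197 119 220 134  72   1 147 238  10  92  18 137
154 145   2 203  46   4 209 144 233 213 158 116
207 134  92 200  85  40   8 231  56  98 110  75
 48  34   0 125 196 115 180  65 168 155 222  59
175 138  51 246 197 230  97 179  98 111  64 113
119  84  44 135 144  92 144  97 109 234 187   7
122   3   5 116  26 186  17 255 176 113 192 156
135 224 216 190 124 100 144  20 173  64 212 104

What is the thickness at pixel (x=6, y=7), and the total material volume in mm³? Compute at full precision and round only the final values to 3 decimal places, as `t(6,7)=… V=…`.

t(6,7)=1.813 V=685.115

span = t_max - t_min = 3.05 - 0.86 = 2.190
L(6,7) = 144, L_eff = 144/255 = 0.564706
t(6,7) = 3.05 - 2.190·0.564706 = 1.813
Σt over all 10·12 pixels = 398309/1700 ≈ 234.2994118
V = pitch²·Σt = 1.71²·398309/1700 = 685.115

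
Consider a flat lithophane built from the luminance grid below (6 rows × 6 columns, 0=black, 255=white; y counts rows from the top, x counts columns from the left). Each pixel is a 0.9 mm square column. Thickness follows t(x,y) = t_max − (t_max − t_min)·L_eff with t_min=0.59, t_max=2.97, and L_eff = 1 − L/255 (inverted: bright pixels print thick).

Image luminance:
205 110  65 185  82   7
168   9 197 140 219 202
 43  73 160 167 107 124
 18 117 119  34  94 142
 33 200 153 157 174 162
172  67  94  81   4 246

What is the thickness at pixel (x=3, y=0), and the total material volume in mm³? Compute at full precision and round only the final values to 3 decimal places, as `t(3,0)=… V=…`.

t(3,0)=2.317 V=49.939

span = t_max - t_min = 2.97 - 0.59 = 2.380
L(3,0) = 185, L_eff = 1 - 185/255 = 0.274510 (inverted)
t(3,0) = 2.97 - 2.380·0.274510 = 2.317
Σt over all 6·6 pixels = 4624/75 ≈ 61.6533333
V = pitch²·Σt = 0.9²·4624/75 = 49.939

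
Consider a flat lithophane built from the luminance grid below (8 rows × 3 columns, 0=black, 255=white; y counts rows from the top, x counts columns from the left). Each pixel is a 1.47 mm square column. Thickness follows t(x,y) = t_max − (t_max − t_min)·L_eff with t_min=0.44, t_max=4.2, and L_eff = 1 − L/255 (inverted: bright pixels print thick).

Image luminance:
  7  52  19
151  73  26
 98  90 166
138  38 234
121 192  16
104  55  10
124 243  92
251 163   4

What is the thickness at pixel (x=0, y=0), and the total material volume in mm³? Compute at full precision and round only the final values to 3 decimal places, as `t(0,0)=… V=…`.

span = t_max - t_min = 4.2 - 0.44 = 3.760
L(0,0) = 7, L_eff = 1 - 7/255 = 0.972549 (inverted)
t(0,0) = 4.2 - 3.760·0.972549 = 0.543
Σt over all 8·3 pixels = 299218/6375 ≈ 46.9361569
V = pitch²·Σt = 1.47²·299218/6375 = 101.424

t(0,0)=0.543 V=101.424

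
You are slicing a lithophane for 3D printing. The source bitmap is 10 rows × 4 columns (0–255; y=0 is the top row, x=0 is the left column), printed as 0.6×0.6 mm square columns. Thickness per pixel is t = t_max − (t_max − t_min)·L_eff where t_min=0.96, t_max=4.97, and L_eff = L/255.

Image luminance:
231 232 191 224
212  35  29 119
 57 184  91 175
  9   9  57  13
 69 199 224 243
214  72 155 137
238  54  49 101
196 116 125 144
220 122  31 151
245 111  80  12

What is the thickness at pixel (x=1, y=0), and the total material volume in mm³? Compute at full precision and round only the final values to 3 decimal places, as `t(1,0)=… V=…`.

t(1,0)=1.322 V=42.266

span = t_max - t_min = 4.97 - 0.96 = 4.010
L(1,0) = 232, L_eff = 232/255 = 0.909804
t(1,0) = 4.97 - 4.010·0.909804 = 1.322
Σt over all 10·4 pixels = 748456/6375 ≈ 117.4048627
V = pitch²·Σt = 0.6²·748456/6375 = 42.266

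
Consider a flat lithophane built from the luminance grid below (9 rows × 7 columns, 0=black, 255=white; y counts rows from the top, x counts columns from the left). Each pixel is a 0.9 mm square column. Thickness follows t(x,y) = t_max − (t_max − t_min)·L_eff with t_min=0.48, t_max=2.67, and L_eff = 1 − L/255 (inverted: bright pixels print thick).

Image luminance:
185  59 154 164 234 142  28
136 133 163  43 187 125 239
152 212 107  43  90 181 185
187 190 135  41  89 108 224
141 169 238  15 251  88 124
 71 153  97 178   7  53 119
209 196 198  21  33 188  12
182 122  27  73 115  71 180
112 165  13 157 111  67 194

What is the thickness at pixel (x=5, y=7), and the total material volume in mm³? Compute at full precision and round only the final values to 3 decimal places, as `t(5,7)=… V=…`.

span = t_max - t_min = 2.67 - 0.48 = 2.190
L(5,7) = 71, L_eff = 1 - 71/255 = 0.721569 (inverted)
t(5,7) = 2.67 - 2.190·0.721569 = 1.090
Σt over all 9·7 pixels = 423659/4250 ≈ 99.6844706
V = pitch²·Σt = 0.9²·423659/4250 = 80.744

t(5,7)=1.090 V=80.744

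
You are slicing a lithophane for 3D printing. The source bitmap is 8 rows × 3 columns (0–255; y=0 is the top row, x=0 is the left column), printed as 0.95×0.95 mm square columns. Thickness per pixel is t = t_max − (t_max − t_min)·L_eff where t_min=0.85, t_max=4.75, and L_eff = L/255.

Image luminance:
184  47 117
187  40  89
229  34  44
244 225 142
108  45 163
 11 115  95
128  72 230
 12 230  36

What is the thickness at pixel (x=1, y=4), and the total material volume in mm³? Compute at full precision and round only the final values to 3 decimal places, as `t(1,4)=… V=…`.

span = t_max - t_min = 4.75 - 0.85 = 3.900
L(1,4) = 45, L_eff = 45/255 = 0.176471
t(1,4) = 4.75 - 3.900·0.176471 = 4.062
Σt over all 8·3 pixels = 60149/850 ≈ 70.7635294
V = pitch²·Σt = 0.95²·60149/850 = 63.864

t(1,4)=4.062 V=63.864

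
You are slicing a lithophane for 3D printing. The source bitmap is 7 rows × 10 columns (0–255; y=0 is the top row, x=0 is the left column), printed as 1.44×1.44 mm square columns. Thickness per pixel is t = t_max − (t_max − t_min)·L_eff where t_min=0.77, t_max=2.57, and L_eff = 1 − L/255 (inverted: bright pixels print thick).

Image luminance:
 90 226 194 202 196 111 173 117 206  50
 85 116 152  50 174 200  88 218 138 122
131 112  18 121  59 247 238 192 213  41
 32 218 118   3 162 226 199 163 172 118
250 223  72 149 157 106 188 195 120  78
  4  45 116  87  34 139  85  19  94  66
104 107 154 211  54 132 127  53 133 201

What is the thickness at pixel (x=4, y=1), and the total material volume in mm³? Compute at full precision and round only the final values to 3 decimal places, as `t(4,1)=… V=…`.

t(4,1)=1.998 V=246.341

span = t_max - t_min = 2.57 - 0.77 = 1.800
L(4,1) = 174, L_eff = 1 - 174/255 = 0.317647 (inverted)
t(4,1) = 2.57 - 1.800·0.317647 = 1.998
Σt over all 7·10 pixels = 100979/850 ≈ 118.7988235
V = pitch²·Σt = 1.44²·100979/850 = 246.341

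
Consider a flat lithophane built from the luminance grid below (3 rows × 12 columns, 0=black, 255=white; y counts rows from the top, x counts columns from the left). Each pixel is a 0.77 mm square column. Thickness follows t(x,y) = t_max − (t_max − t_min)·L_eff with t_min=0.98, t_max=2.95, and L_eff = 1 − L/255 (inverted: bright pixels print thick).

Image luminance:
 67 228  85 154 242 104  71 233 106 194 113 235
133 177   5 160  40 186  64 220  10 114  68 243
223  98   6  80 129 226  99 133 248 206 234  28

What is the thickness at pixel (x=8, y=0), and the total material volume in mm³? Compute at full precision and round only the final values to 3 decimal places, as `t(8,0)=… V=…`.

span = t_max - t_min = 2.95 - 0.98 = 1.970
L(8,0) = 106, L_eff = 1 - 106/255 = 0.584314 (inverted)
t(8,0) = 2.95 - 1.970·0.584314 = 1.799
Σt over all 3·12 pixels = 312859/4250 ≈ 73.6138824
V = pitch²·Σt = 0.77²·312859/4250 = 43.646

t(8,0)=1.799 V=43.646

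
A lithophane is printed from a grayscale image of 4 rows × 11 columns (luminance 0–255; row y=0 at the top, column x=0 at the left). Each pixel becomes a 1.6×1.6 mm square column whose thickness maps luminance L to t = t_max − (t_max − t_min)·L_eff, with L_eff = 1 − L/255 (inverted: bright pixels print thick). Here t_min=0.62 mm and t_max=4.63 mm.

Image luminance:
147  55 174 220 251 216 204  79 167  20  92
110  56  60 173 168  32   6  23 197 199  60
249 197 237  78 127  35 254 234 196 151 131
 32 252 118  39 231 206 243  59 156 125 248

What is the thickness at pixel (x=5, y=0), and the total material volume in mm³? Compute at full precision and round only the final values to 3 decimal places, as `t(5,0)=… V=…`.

t(5,0)=4.017 V=323.739

span = t_max - t_min = 4.63 - 0.62 = 4.010
L(5,0) = 216, L_eff = 1 - 216/255 = 0.152941 (inverted)
t(5,0) = 4.63 - 4.010·0.152941 = 4.017
Σt over all 4·11 pixels = 189691/1500 ≈ 126.4606667
V = pitch²·Σt = 1.6²·189691/1500 = 323.739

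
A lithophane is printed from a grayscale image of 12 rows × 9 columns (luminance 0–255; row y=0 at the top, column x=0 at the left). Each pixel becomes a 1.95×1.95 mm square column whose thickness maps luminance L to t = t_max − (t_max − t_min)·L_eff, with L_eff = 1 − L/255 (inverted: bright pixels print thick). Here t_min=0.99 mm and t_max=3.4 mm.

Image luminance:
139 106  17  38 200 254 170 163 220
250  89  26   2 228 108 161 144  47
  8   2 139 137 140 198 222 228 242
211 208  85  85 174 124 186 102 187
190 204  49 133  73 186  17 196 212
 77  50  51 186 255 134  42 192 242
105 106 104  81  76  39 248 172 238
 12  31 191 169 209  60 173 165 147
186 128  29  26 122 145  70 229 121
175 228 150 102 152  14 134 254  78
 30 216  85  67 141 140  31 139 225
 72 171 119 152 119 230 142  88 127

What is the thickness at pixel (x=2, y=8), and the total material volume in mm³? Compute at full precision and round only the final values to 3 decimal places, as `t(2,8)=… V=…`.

t(2,8)=1.264 V=927.367

span = t_max - t_min = 3.4 - 0.99 = 2.410
L(2,8) = 29, L_eff = 1 - 29/255 = 0.886275 (inverted)
t(2,8) = 3.4 - 2.410·0.886275 = 1.264
Σt over all 12·9 pixels = 1554758/6375 ≈ 243.8836078
V = pitch²·Σt = 1.95²·1554758/6375 = 927.367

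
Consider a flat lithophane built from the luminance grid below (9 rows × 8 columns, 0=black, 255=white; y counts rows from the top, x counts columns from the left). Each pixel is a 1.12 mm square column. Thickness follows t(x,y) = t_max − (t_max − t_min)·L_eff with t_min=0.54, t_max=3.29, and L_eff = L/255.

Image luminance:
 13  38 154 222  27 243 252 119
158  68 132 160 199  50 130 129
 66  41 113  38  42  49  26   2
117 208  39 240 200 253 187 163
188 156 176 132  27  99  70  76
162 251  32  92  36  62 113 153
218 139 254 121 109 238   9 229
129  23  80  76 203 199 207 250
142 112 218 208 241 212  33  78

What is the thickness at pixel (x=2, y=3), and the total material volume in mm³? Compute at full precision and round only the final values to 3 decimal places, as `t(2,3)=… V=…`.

span = t_max - t_min = 3.29 - 0.54 = 2.750
L(2,3) = 39, L_eff = 39/255 = 0.152941
t(2,3) = 3.29 - 2.750·0.152941 = 2.869
Σt over all 9·8 pixels = 689383/5100 ≈ 135.1731373
V = pitch²·Σt = 1.12²·689383/5100 = 169.561

t(2,3)=2.869 V=169.561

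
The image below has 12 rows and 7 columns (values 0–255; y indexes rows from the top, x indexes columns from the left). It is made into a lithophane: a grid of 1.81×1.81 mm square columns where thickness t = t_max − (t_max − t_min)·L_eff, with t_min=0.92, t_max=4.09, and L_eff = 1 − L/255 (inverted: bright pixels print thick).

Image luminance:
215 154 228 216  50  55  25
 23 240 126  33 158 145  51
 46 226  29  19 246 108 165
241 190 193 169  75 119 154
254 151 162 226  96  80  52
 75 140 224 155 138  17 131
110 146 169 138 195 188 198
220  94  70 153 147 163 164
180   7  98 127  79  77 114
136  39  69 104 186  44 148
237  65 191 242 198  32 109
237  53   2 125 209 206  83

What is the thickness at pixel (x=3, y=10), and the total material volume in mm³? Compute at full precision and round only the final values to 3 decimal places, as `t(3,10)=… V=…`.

span = t_max - t_min = 4.09 - 0.92 = 3.170
L(3,10) = 242, L_eff = 1 - 242/255 = 0.050980 (inverted)
t(3,10) = 4.09 - 3.170·0.050980 = 3.928
Σt over all 12·7 pixels = 80968/375 ≈ 215.9146667
V = pitch²·Σt = 1.81²·80968/375 = 707.358

t(3,10)=3.928 V=707.358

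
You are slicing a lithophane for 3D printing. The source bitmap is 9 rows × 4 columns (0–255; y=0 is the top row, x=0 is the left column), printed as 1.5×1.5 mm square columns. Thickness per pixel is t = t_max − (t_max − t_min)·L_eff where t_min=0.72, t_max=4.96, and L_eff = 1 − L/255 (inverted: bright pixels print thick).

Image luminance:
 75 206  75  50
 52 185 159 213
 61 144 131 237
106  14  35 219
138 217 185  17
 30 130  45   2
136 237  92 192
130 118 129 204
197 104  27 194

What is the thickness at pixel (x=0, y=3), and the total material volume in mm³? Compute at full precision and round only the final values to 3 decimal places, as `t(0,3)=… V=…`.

t(0,3)=2.483 V=226.149

span = t_max - t_min = 4.96 - 0.72 = 4.240
L(0,3) = 106, L_eff = 1 - 106/255 = 0.584314 (inverted)
t(0,3) = 4.96 - 4.240·0.584314 = 2.483
Σt over all 9·4 pixels = 640756/6375 ≈ 100.5107451
V = pitch²·Σt = 1.5²·640756/6375 = 226.149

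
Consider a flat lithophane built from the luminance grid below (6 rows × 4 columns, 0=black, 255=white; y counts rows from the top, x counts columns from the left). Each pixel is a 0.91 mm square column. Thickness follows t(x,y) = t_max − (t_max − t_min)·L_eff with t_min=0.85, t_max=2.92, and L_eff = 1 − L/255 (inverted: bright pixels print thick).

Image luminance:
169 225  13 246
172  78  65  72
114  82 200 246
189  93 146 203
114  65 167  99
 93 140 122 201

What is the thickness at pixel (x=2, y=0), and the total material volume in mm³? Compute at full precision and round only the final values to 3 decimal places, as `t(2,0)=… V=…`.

t(2,0)=0.956 V=39.171

span = t_max - t_min = 2.92 - 0.85 = 2.070
L(2,0) = 13, L_eff = 1 - 13/255 = 0.949020 (inverted)
t(2,0) = 2.92 - 2.070·0.949020 = 0.956
Σt over all 6·4 pixels = 201033/4250 ≈ 47.3018824
V = pitch²·Σt = 0.91²·201033/4250 = 39.171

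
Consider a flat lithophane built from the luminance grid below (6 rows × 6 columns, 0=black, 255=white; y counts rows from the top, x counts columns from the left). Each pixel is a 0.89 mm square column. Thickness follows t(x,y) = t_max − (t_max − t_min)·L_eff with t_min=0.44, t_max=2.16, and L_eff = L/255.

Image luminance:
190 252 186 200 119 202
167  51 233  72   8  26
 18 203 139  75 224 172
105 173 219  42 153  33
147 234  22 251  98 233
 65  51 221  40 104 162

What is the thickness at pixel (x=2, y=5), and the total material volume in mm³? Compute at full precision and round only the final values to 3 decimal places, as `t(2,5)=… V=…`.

span = t_max - t_min = 2.16 - 0.44 = 1.720
L(2,5) = 221, L_eff = 221/255 = 0.866667
t(2,5) = 2.16 - 1.720·0.866667 = 0.669
Σt over all 6·6 pixels = 3806/85 ≈ 44.7764706
V = pitch²·Σt = 0.89²·3806/85 = 35.467

t(2,5)=0.669 V=35.467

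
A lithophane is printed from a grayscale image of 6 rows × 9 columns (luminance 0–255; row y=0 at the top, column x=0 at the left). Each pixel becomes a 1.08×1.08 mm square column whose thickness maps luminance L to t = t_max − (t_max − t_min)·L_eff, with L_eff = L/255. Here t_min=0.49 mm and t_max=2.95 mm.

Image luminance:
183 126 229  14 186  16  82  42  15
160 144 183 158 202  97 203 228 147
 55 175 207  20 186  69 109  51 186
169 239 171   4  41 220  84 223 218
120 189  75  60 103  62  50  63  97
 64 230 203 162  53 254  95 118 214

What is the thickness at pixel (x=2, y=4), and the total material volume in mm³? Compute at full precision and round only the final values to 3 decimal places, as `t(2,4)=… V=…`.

span = t_max - t_min = 2.95 - 0.49 = 2.460
L(2,4) = 75, L_eff = 75/255 = 0.294118
t(2,4) = 2.95 - 2.460·0.294118 = 2.226
Σt over all 6·9 pixels = 387811/4250 ≈ 91.2496471
V = pitch²·Σt = 1.08²·387811/4250 = 106.434

t(2,4)=2.226 V=106.434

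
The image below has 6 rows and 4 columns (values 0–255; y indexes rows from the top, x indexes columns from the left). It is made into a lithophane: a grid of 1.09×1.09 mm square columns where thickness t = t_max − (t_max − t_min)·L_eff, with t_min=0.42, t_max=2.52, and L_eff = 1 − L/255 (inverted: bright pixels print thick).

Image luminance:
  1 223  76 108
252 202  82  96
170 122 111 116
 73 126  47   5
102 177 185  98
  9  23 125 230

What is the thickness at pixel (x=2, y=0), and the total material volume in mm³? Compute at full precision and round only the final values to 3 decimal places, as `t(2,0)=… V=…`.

t(2,0)=1.046 V=38.971

span = t_max - t_min = 2.52 - 0.42 = 2.100
L(2,0) = 76, L_eff = 1 - 76/255 = 0.701961 (inverted)
t(2,0) = 2.52 - 2.100·0.701961 = 1.046
Σt over all 6·4 pixels = 27881/850 ≈ 32.8011765
V = pitch²·Σt = 1.09²·27881/850 = 38.971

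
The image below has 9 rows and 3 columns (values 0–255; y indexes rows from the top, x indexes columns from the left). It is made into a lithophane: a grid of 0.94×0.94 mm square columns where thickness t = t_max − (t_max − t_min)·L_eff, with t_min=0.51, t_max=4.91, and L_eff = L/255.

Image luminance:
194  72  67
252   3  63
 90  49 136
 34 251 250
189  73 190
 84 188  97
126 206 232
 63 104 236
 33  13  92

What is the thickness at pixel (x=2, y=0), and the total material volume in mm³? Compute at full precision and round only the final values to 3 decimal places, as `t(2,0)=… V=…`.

t(2,0)=3.754 V=65.499

span = t_max - t_min = 4.91 - 0.51 = 4.400
L(2,0) = 67, L_eff = 67/255 = 0.262745
t(2,0) = 4.91 - 4.400·0.262745 = 3.754
Σt over all 9·3 pixels = 126017/1700 ≈ 74.1276471
V = pitch²·Σt = 0.94²·126017/1700 = 65.499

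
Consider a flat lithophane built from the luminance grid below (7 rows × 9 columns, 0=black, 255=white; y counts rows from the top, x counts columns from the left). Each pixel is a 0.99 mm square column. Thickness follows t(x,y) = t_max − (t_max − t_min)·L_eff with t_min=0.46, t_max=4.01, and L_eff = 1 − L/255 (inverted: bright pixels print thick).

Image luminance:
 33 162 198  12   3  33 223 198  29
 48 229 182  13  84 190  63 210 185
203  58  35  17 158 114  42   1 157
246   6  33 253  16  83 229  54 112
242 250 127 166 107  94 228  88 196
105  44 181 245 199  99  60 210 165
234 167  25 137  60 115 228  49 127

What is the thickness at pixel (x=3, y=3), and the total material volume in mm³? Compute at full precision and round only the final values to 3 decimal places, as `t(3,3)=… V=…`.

span = t_max - t_min = 4.01 - 0.46 = 3.550
L(3,3) = 253, L_eff = 1 - 253/255 = 0.007843 (inverted)
t(3,3) = 4.01 - 3.550·0.007843 = 3.982
Σt over all 7·9 pixels = 117643/850 ≈ 138.4035294
V = pitch²·Σt = 0.99²·117643/850 = 135.649

t(3,3)=3.982 V=135.649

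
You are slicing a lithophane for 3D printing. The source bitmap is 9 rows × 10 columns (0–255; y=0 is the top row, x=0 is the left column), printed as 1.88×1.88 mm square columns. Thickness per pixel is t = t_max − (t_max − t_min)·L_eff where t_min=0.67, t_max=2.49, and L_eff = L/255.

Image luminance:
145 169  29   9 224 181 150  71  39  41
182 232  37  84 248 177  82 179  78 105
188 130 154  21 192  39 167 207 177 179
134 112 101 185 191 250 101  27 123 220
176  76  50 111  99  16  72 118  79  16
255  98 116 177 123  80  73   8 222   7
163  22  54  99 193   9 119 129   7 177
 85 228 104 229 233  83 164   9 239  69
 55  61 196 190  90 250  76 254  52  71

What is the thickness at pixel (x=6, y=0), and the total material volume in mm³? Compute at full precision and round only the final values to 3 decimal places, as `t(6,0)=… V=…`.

span = t_max - t_min = 2.49 - 0.67 = 1.820
L(6,0) = 150, L_eff = 150/255 = 0.588235
t(6,0) = 2.49 - 1.820·0.588235 = 1.419
Σt over all 9·10 pixels = 1852453/12750 ≈ 145.2904314
V = pitch²·Σt = 1.88²·1852453/12750 = 513.515

t(6,0)=1.419 V=513.515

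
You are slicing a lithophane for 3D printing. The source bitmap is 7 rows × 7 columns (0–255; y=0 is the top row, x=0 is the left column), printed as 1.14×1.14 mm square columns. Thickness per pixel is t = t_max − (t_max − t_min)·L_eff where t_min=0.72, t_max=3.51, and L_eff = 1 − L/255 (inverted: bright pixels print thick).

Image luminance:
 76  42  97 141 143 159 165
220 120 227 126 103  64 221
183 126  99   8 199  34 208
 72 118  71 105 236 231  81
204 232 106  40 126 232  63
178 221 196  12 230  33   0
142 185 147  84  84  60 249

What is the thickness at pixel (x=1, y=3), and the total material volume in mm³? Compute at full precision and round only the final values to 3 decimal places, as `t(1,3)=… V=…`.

span = t_max - t_min = 3.51 - 0.72 = 2.790
L(1,3) = 118, L_eff = 1 - 118/255 = 0.537255 (inverted)
t(1,3) = 3.51 - 2.790·0.537255 = 2.011
Σt over all 7·7 pixels = 904287/8500 ≈ 106.3867059
V = pitch²·Σt = 1.14²·904287/8500 = 138.260

t(1,3)=2.011 V=138.260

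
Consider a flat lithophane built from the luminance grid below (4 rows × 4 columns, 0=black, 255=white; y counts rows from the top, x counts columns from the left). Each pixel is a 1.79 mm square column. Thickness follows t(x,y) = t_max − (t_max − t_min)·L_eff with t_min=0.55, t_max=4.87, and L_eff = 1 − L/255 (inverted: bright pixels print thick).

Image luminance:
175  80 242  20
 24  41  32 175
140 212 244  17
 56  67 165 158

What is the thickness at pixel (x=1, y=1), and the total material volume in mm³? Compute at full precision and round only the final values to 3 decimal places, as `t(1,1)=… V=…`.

t(1,1)=1.245 V=128.508

span = t_max - t_min = 4.87 - 0.55 = 4.320
L(1,1) = 41, L_eff = 1 - 41/255 = 0.839216 (inverted)
t(1,1) = 4.87 - 4.320·0.839216 = 1.245
Σt over all 4·4 pixels = 85228/2125 ≈ 40.1072941
V = pitch²·Σt = 1.79²·85228/2125 = 128.508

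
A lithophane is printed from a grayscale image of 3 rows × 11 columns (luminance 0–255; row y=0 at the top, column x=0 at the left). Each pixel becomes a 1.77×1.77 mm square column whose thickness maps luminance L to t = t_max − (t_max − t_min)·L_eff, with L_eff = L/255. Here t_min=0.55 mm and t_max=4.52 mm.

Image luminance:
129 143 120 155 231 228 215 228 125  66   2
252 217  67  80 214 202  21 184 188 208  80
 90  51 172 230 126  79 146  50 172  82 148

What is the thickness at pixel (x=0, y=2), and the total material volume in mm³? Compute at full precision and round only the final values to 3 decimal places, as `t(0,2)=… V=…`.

span = t_max - t_min = 4.52 - 0.55 = 3.970
L(0,2) = 90, L_eff = 90/255 = 0.352941
t(0,2) = 4.52 - 3.970·0.352941 = 3.119
Σt over all 3·11 pixels = 645761/8500 ≈ 75.9718824
V = pitch²·Σt = 1.77²·645761/8500 = 238.012

t(0,2)=3.119 V=238.012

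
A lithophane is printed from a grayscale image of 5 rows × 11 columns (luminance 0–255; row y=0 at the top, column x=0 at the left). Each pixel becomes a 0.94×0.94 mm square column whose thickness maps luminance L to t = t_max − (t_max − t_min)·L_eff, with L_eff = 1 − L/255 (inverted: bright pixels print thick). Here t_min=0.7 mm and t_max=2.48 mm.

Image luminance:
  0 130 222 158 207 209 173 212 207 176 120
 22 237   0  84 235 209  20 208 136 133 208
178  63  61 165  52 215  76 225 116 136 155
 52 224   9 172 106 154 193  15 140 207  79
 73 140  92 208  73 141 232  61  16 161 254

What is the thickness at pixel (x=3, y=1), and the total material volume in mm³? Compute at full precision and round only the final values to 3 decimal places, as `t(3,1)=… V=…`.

span = t_max - t_min = 2.48 - 0.7 = 1.780
L(3,1) = 84, L_eff = 1 - 84/255 = 0.670588 (inverted)
t(3,1) = 2.48 - 1.780·0.670588 = 1.286
Σt over all 5·11 pixels = 46513/510 ≈ 91.2019608
V = pitch²·Σt = 0.94²·46513/510 = 80.586

t(3,1)=1.286 V=80.586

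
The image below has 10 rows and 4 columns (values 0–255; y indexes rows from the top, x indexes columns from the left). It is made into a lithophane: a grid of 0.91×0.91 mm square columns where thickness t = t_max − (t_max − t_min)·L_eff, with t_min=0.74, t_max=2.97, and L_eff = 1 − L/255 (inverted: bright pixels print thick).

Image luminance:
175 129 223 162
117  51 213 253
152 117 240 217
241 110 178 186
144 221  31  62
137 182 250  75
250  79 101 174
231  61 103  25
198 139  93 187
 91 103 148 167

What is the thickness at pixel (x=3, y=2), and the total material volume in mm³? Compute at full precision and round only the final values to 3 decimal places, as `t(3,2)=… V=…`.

span = t_max - t_min = 2.97 - 0.74 = 2.230
L(3,2) = 217, L_eff = 1 - 217/255 = 0.149020 (inverted)
t(3,2) = 2.97 - 2.230·0.149020 = 2.638
Σt over all 10·4 pixels = 524092/6375 ≈ 82.2105098
V = pitch²·Σt = 0.91²·524092/6375 = 68.079

t(3,2)=2.638 V=68.079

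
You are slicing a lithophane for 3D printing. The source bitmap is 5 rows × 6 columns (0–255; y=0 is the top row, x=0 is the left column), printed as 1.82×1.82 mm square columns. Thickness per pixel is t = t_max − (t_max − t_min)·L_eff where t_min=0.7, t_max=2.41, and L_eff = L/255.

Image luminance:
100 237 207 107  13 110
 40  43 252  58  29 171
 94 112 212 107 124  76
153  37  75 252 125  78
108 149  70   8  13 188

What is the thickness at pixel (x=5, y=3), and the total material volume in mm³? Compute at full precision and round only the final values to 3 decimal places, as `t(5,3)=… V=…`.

span = t_max - t_min = 2.41 - 0.7 = 1.710
L(5,3) = 78, L_eff = 78/255 = 0.305882
t(5,3) = 2.41 - 1.710·0.305882 = 1.887
Σt over all 5·6 pixels = 211857/4250 ≈ 49.8487059
V = pitch²·Σt = 1.82²·211857/4250 = 165.119

t(5,3)=1.887 V=165.119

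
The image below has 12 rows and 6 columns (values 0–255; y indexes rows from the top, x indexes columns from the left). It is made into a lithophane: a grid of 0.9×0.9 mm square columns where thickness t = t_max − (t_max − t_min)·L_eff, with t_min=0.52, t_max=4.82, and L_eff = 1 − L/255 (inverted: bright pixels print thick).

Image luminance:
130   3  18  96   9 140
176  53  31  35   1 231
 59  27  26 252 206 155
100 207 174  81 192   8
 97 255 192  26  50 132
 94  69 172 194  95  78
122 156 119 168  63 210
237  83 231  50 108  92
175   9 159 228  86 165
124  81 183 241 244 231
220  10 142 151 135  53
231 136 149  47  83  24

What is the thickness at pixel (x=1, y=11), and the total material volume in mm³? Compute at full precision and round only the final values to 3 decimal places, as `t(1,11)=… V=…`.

span = t_max - t_min = 4.82 - 0.52 = 4.300
L(1,11) = 136, L_eff = 1 - 136/255 = 0.466667 (inverted)
t(1,11) = 4.82 - 4.300·0.466667 = 2.813
Σt over all 12·6 pixels = 237151/1275 ≈ 186.0007843
V = pitch²·Σt = 0.9²·237151/1275 = 150.661

t(1,11)=2.813 V=150.661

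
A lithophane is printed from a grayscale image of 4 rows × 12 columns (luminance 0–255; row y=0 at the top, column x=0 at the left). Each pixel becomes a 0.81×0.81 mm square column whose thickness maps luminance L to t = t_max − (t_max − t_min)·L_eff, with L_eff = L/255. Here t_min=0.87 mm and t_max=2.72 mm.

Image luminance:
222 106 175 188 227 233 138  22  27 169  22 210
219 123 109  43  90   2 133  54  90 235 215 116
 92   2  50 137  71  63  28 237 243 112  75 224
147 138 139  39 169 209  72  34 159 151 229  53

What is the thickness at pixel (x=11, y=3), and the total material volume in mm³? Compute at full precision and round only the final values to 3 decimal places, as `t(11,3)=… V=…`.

t(11,3)=2.335 V=56.906

span = t_max - t_min = 2.72 - 0.87 = 1.850
L(11,3) = 53, L_eff = 53/255 = 0.207843
t(11,3) = 2.72 - 1.850·0.207843 = 2.335
Σt over all 4·12 pixels = 442339/5100 ≈ 86.7331373
V = pitch²·Σt = 0.81²·442339/5100 = 56.906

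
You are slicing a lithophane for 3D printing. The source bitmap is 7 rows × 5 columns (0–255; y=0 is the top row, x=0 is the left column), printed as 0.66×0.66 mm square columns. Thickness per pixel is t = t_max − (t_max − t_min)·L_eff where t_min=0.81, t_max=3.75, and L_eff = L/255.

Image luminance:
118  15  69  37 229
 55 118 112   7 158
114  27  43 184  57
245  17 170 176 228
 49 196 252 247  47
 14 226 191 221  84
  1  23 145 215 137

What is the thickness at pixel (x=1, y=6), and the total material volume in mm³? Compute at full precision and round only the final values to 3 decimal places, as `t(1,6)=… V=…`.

t(1,6)=3.485 V=35.944

span = t_max - t_min = 3.75 - 0.81 = 2.940
L(1,6) = 23, L_eff = 23/255 = 0.090196
t(1,6) = 3.75 - 2.940·0.090196 = 3.485
Σt over all 7·5 pixels = 701379/8500 ≈ 82.5151765
V = pitch²·Σt = 0.66²·701379/8500 = 35.944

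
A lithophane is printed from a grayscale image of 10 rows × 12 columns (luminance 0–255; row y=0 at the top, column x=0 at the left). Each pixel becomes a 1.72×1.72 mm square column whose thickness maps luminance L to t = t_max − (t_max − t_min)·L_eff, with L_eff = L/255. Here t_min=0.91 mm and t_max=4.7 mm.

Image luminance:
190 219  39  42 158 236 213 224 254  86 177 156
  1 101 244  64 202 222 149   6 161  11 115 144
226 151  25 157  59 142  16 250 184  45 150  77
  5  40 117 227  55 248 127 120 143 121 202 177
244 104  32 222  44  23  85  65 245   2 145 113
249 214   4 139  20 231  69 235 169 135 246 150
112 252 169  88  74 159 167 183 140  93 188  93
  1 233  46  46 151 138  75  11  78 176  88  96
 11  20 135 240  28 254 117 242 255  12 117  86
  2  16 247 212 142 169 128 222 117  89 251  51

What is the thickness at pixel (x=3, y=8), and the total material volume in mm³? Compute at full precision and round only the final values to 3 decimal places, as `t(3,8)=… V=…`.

t(3,8)=1.133 V=978.957

span = t_max - t_min = 4.7 - 0.91 = 3.790
L(3,8) = 240, L_eff = 240/255 = 0.941176
t(3,8) = 4.7 - 3.790·0.941176 = 1.133
Σt over all 10·12 pixels = 8438143/25500 ≈ 330.9075686
V = pitch²·Σt = 1.72²·8438143/25500 = 978.957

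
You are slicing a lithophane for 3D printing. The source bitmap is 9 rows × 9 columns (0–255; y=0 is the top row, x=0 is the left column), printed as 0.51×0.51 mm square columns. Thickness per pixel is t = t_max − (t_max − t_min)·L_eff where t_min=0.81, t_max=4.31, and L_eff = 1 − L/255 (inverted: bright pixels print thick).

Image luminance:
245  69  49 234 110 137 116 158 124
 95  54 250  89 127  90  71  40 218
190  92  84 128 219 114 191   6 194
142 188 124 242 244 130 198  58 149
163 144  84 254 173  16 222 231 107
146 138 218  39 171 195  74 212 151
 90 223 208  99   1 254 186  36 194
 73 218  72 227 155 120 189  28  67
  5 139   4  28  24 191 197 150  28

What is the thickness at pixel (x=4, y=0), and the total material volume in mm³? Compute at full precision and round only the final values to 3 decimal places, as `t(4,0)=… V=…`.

t(4,0)=2.320 V=56.025

span = t_max - t_min = 4.31 - 0.81 = 3.500
L(4,0) = 110, L_eff = 1 - 110/255 = 0.568627 (inverted)
t(4,0) = 4.31 - 3.500·0.568627 = 2.320
Σt over all 9·9 pixels = 1098521/5100 ≈ 215.3962745
V = pitch²·Σt = 0.51²·1098521/5100 = 56.025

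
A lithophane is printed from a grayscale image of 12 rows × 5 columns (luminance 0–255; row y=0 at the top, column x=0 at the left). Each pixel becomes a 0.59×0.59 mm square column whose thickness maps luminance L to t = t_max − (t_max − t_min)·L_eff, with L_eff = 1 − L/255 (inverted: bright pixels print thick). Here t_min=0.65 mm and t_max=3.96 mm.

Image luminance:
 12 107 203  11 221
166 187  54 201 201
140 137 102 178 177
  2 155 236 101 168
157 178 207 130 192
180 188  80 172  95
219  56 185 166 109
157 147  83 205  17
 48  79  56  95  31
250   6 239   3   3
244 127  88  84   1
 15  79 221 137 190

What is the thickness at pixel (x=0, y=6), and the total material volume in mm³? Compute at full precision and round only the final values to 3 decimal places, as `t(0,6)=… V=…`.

span = t_max - t_min = 3.96 - 0.65 = 3.310
L(0,6) = 219, L_eff = 1 - 219/255 = 0.141176 (inverted)
t(0,6) = 3.96 - 3.310·0.141176 = 3.493
Σt over all 12·5 pixels = 1767959/12750 ≈ 138.6634510
V = pitch²·Σt = 0.59²·1767959/12750 = 48.269

t(0,6)=3.493 V=48.269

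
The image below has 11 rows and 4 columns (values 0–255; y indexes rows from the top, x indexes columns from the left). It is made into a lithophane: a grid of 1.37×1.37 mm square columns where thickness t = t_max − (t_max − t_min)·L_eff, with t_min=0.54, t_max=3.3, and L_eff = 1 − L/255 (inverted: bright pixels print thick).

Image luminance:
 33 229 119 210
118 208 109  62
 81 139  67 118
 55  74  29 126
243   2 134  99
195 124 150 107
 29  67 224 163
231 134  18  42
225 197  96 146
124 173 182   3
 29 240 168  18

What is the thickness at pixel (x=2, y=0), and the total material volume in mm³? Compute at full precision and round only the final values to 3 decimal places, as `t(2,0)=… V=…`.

t(2,0)=1.828 V=153.076

span = t_max - t_min = 3.3 - 0.54 = 2.760
L(2,0) = 119, L_eff = 1 - 119/255 = 0.533333 (inverted)
t(2,0) = 3.3 - 2.760·0.533333 = 1.828
Σt over all 11·4 pixels = 34662/425 ≈ 81.5576471
V = pitch²·Σt = 1.37²·34662/425 = 153.076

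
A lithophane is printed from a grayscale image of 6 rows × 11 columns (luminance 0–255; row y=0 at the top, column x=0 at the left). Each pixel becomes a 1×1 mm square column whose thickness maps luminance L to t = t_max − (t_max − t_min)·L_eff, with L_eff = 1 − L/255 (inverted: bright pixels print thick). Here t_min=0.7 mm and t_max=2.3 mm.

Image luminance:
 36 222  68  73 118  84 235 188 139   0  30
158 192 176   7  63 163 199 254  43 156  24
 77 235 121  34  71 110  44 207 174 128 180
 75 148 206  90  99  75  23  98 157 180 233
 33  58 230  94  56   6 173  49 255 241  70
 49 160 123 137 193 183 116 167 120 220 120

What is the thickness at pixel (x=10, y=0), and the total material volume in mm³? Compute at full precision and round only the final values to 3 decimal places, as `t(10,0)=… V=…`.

t(10,0)=0.888 V=97.940

span = t_max - t_min = 2.3 - 0.7 = 1.600
L(10,0) = 30, L_eff = 1 - 30/255 = 0.882353 (inverted)
t(10,0) = 2.3 - 1.600·0.882353 = 0.888
Σt over all 6·11 pixels = 124873/1275 ≈ 97.9396078
V = pitch²·Σt = 1²·124873/1275 = 97.940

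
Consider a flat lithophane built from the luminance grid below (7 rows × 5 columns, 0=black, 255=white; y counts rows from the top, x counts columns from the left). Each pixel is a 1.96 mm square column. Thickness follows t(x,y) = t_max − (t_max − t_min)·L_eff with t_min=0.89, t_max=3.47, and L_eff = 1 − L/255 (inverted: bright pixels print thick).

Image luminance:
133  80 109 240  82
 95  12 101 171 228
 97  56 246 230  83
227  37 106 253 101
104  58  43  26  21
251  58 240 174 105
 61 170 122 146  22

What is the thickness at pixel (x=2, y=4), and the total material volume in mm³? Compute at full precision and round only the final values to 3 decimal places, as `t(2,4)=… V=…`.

t(2,4)=1.325 V=286.332

span = t_max - t_min = 3.47 - 0.89 = 2.580
L(2,4) = 43, L_eff = 1 - 43/255 = 0.831373 (inverted)
t(2,4) = 3.47 - 2.580·0.831373 = 1.325
Σt over all 7·5 pixels = 633543/8500 ≈ 74.5344706
V = pitch²·Σt = 1.96²·633543/8500 = 286.332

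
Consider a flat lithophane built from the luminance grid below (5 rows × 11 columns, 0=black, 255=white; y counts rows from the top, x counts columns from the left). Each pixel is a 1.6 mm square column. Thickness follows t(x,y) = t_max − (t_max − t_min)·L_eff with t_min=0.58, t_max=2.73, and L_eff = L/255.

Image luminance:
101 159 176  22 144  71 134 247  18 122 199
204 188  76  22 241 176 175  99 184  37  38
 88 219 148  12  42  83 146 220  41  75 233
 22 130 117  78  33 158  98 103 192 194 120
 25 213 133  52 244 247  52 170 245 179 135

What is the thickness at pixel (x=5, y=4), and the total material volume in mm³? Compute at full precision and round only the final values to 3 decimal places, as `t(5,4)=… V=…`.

span = t_max - t_min = 2.73 - 0.58 = 2.150
L(5,4) = 247, L_eff = 247/255 = 0.968627
t(5,4) = 2.73 - 2.150·0.968627 = 0.647
Σt over all 5·11 pixels = 6151/68 ≈ 90.4558824
V = pitch²·Σt = 1.6²·6151/68 = 231.567

t(5,4)=0.647 V=231.567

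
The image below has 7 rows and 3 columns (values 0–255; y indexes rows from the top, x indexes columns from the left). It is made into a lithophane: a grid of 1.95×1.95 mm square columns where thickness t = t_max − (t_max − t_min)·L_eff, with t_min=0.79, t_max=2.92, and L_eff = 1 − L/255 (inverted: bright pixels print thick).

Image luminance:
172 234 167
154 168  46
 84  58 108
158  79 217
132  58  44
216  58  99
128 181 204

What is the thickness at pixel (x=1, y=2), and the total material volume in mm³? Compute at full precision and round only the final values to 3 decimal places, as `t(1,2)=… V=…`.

t(1,2)=1.274 V=150.906

span = t_max - t_min = 2.92 - 0.79 = 2.130
L(1,2) = 58, L_eff = 1 - 58/255 = 0.772549 (inverted)
t(1,2) = 2.92 - 2.130·0.772549 = 1.274
Σt over all 7·3 pixels = 33733/850 ≈ 39.6858824
V = pitch²·Σt = 1.95²·33733/850 = 150.906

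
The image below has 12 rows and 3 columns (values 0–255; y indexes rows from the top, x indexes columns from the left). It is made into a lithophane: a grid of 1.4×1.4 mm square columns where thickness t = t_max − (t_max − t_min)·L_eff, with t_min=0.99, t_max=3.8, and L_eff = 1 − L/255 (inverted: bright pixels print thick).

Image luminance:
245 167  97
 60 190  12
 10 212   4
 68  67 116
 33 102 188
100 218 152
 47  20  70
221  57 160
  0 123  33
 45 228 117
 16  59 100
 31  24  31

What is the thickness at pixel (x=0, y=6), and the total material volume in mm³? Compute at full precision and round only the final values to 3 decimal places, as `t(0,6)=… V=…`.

span = t_max - t_min = 3.8 - 0.99 = 2.810
L(0,6) = 47, L_eff = 1 - 47/255 = 0.815686 (inverted)
t(0,6) = 3.8 - 2.810·0.815686 = 1.508
Σt over all 12·3 pixels = 623561/8500 ≈ 73.3601176
V = pitch²·Σt = 1.4²·623561/8500 = 143.786

t(0,6)=1.508 V=143.786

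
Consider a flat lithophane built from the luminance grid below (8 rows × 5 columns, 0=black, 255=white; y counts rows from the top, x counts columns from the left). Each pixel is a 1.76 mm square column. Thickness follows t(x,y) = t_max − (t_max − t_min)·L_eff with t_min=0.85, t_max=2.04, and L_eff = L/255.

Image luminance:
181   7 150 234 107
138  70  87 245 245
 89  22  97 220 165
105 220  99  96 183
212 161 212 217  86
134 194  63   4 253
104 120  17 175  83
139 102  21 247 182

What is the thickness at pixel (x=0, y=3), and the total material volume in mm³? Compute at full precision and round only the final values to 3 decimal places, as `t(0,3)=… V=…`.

span = t_max - t_min = 2.04 - 0.85 = 1.190
L(0,3) = 105, L_eff = 105/255 = 0.411765
t(0,3) = 2.04 - 1.190·0.411765 = 1.550
Σt over all 8·5 pixels = 41999/750 ≈ 55.9986667
V = pitch²·Σt = 1.76²·41999/750 = 173.461

t(0,3)=1.550 V=173.461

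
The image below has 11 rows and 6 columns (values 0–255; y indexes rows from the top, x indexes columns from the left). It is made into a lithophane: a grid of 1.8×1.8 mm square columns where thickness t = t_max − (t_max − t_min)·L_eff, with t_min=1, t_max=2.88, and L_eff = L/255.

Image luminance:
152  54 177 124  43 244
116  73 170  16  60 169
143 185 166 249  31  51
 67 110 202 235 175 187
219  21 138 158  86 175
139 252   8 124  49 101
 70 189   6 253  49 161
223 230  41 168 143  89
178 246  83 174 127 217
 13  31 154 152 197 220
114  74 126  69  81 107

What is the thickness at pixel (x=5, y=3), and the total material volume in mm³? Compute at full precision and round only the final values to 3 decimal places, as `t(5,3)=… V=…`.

span = t_max - t_min = 2.88 - 1 = 1.880
L(5,3) = 187, L_eff = 187/255 = 0.733333
t(5,3) = 2.88 - 1.880·0.733333 = 1.501
Σt over all 11·6 pixels = 805022/6375 ≈ 126.2779608
V = pitch²·Σt = 1.8²·805022/6375 = 409.141

t(5,3)=1.501 V=409.141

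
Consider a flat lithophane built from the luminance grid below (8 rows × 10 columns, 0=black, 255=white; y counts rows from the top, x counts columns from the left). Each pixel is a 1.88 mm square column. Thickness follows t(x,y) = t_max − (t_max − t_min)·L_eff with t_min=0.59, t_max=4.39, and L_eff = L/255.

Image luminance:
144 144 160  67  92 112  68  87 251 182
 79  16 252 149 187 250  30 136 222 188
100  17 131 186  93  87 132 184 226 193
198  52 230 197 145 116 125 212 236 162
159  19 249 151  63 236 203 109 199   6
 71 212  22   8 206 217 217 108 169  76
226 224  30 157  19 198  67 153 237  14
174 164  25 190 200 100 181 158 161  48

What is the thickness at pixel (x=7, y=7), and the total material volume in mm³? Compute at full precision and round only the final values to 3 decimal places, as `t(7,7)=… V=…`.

t(7,7)=2.035 V=648.012

span = t_max - t_min = 4.39 - 0.59 = 3.800
L(7,7) = 158, L_eff = 158/255 = 0.619608
t(7,7) = 4.39 - 3.800·0.619608 = 2.035
Σt over all 8·10 pixels = 233764/1275 ≈ 183.3443137
V = pitch²·Σt = 1.88²·233764/1275 = 648.012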